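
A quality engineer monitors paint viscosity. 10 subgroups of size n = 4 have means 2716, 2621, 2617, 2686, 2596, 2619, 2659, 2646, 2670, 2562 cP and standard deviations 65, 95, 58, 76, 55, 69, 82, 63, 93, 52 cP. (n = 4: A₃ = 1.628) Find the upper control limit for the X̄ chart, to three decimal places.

2754.462

X̄̄ = (2716 + 2621 + 2617 + 2686 + 2596 + 2619 + 2659 + 2646 + 2670 + 2562) / 10 = 2639.2000
s̄ = (65 + 95 + 58 + 76 + 55 + 69 + 82 + 63 + 93 + 52) / 10 = 70.8000
UCL = X̄̄ + A₃·s̄ = 2639.2000 + 1.628 × 70.8000 = 2754.4624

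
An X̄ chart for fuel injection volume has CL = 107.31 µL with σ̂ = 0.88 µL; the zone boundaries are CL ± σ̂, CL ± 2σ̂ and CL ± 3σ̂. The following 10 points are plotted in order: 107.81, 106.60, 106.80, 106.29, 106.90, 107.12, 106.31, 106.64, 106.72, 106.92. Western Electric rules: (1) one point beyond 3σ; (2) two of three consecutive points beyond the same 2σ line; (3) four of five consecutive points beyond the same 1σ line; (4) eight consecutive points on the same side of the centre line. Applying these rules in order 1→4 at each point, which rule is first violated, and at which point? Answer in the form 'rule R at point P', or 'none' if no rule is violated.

Zone of each point (C = within 1σ̂, B = 1σ̂–2σ̂, A = 2σ̂–3σ̂, * = beyond 3σ̂; sign = side of CL): 1:+C, 2:-C, 3:-C, 4:-B, 5:-C, 6:-C, 7:-B, 8:-C, 9:-C, 10:-C
Rule 4 (eight consecutive points on the same side of the centre line) is satisfied at point 9.

rule 4 at point 9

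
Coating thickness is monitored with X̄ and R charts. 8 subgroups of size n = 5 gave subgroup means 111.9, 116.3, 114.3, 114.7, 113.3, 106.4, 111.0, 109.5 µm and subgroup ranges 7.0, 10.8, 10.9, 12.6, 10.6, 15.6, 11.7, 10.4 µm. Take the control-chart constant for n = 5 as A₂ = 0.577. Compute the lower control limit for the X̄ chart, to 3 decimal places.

X̄̄ = (111.9 + 116.3 + 114.3 + 114.7 + 113.3 + 106.4 + 111.0 + 109.5) / 8 = 897.4000 / 8 = 112.1750
R̄ = (7.0 + 10.8 + 10.9 + 12.6 + 10.6 + 15.6 + 11.7 + 10.4) / 8 = 89.6000 / 8 = 11.2000
LCL = X̄̄ − A₂·R̄ = 112.1750 − 0.577 × 11.2000 = 105.7126

105.713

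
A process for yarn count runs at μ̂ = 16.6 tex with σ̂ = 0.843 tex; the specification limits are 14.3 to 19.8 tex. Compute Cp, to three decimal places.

Cp = (USL − LSL) / (6σ̂) = (19.8 − 14.3) / (6 × 0.843) = 5.5000 / 5.0580 = 1.0874

1.087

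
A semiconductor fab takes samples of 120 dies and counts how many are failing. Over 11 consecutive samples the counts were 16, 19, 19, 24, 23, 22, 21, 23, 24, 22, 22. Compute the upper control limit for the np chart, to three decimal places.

p̄ = Σdᵢ / (k·n) = 235 / (11 × 120) = 0.17803
UCL = np̄ + 3·√(np̄(1−p̄)) = 21.3636 + 3 × √(21.3636×0.82197) = 21.3636 + 3 × 4.1905 = 33.9351

33.935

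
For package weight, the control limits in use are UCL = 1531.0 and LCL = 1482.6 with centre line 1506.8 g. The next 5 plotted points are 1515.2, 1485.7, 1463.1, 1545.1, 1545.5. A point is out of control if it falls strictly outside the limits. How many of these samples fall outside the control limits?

Compare each point to [1482.6, 1531.0]: sample 3 = 1463.1 < LCL; sample 4 = 1545.1 > UCL; sample 5 = 1545.5 > UCL.

3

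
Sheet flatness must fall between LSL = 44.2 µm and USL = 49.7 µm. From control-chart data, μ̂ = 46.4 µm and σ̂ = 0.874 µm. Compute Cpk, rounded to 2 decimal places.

Cpu = (USL − μ̂) / (3σ̂) = (49.7 − 46.4) / (3 × 0.874) = 1.2586; Cpl = (μ̂ − LSL) / (3σ̂) = (46.4 − 44.2) / (3 × 0.874) = 0.8391; Cpk = min(Cpu, Cpl) = 0.8391

0.84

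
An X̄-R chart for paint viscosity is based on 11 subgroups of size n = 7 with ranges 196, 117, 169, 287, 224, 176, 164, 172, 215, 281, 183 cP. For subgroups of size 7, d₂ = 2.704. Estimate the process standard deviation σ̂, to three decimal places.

73.427

R̄ = (196 + 117 + 169 + 287 + 224 + 176 + 164 + 172 + 215 + 281 + 183) / 11 = 198.5455
σ̂ = R̄ / d₂ = 198.5455 / 2.704 = 73.4266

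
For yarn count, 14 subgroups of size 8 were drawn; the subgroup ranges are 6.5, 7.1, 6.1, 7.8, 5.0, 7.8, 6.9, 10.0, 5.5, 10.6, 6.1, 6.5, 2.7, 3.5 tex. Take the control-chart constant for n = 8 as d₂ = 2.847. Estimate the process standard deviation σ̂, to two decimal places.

2.31

R̄ = (6.5 + 7.1 + 6.1 + 7.8 + 5.0 + 7.8 + 6.9 + 10.0 + 5.5 + 10.6 + 6.1 + 6.5 + 2.7 + 3.5) / 14 = 6.5786
σ̂ = R̄ / d₂ = 6.5786 / 2.847 = 2.3107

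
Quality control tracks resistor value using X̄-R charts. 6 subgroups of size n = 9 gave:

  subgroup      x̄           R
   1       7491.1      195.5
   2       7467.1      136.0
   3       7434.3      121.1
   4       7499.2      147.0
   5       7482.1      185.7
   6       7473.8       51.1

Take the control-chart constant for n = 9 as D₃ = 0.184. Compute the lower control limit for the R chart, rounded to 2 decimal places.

R̄ = (195.5 + 136.0 + 121.1 + 147.0 + 185.7 + 51.1) / 6 = 836.4000 / 6 = 139.4000
LCL_R = D₃·R̄ = 0.184 × 139.4000 = 25.6496

25.65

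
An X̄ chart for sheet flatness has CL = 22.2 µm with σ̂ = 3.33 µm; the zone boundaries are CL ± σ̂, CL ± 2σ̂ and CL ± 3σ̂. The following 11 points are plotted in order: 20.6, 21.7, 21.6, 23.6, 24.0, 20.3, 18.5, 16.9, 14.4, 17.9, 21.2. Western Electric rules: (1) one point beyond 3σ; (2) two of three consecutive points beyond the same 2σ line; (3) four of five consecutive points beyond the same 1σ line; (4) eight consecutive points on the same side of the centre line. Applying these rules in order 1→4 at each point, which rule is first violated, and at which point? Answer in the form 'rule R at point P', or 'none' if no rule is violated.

Zone of each point (C = within 1σ̂, B = 1σ̂–2σ̂, A = 2σ̂–3σ̂, * = beyond 3σ̂; sign = side of CL): 1:-C, 2:-C, 3:-C, 4:+C, 5:+C, 6:-C, 7:-B, 8:-B, 9:-A, 10:-B, 11:-C
Rule 3 (four of five consecutive points beyond the same 1σ limit) is satisfied at point 10.

rule 3 at point 10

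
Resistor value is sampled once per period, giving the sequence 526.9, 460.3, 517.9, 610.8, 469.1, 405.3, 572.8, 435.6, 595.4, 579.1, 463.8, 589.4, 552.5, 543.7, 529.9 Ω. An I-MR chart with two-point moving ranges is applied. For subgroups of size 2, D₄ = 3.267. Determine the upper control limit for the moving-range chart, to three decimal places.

Moving ranges: 66.6, 57.6, 92.9, 141.7, 63.8, 167.5, 137.2, 159.8, 16.3, 115.3, 125.6, 36.9, 8.8, 13.8; M̄R̄ = 1203.8000 / 14 = 85.9857
UCL_MR = D₄·M̄R̄ = 3.267 × 85.9857 = 280.9153

280.915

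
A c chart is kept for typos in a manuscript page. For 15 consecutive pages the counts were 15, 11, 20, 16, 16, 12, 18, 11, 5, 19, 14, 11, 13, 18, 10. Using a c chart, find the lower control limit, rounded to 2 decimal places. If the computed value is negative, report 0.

2.74

c̄ = (15 + 11 + 20 + 16 + 16 + 12 + 18 + 11 + 5 + 19 + 14 + 11 + 13 + 18 + 10) / 15 = 209 / 15 = 13.9333
LCL = c̄ − 3√c̄ = 13.9333 − 3 × 3.7327 = 2.7351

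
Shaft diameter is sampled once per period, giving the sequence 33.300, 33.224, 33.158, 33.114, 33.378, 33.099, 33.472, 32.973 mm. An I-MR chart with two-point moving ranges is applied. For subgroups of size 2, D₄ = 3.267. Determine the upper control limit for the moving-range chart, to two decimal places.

0.75

Moving ranges: 0.076, 0.066, 0.044, 0.264, 0.279, 0.373, 0.499; M̄R̄ = 1.6010 / 7 = 0.2287
UCL_MR = D₄·M̄R̄ = 3.267 × 0.2287 = 0.7472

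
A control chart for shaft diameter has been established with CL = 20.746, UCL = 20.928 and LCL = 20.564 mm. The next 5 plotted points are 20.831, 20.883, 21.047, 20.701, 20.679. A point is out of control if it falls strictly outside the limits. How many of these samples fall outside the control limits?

1

Compare each point to [20.564, 20.928]: sample 3 = 21.047 > UCL.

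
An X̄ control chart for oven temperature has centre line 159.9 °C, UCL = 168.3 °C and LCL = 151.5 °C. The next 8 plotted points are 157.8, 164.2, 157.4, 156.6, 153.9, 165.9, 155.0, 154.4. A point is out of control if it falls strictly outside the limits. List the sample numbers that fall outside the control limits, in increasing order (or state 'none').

none

All 8 points lie within [151.5, 168.3].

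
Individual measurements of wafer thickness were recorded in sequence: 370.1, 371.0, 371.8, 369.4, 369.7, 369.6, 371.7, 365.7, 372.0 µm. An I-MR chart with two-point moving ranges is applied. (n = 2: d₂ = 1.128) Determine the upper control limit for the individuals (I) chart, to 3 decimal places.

X̄ = (370.1 + 371.0 + 371.8 + 369.4 + 369.7 + 369.6 + 371.7 + 365.7 + 372.0) / 9 = 370.1111
Moving ranges: 0.9, 0.8, 2.4, 0.3, 0.1, 2.1, 6.0, 6.3; M̄R̄ = 18.9000 / 8 = 2.3625
UCL = X̄ + 3·M̄R̄/d₂ = 370.1111 + 3 × 2.3625 / 1.128 = 376.3944

376.394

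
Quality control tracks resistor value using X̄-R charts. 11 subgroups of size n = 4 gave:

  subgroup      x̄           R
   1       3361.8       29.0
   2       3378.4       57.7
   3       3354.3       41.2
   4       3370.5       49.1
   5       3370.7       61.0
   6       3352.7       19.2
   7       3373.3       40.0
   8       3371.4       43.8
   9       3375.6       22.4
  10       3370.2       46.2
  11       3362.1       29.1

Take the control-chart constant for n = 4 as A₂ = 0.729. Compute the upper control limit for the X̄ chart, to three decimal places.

X̄̄ = (3361.8 + 3378.4 + 3354.3 + 3370.5 + 3370.7 + 3352.7 + 3373.3 + 3371.4 + 3375.6 + 3370.2 + 3362.1) / 11 = 37041.0000 / 11 = 3367.3636
R̄ = (29.0 + 57.7 + 41.2 + 49.1 + 61.0 + 19.2 + 40.0 + 43.8 + 22.4 + 46.2 + 29.1) / 11 = 438.7000 / 11 = 39.8818
UCL = X̄̄ + A₂·R̄ = 3367.3636 + 0.729 × 39.8818 = 3396.4375

3396.437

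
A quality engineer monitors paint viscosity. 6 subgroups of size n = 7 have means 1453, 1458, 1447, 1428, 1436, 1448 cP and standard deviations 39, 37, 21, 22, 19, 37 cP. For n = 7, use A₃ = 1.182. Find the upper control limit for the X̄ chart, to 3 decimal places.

1479.475

X̄̄ = (1453 + 1458 + 1447 + 1428 + 1436 + 1448) / 6 = 1445.0000
s̄ = (39 + 37 + 21 + 22 + 19 + 37) / 6 = 29.1667
UCL = X̄̄ + A₃·s̄ = 1445.0000 + 1.182 × 29.1667 = 1479.4750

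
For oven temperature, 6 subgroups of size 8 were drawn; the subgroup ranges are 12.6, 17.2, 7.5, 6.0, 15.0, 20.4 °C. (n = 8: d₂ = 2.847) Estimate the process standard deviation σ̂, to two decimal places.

4.61

R̄ = (12.6 + 17.2 + 7.5 + 6.0 + 15.0 + 20.4) / 6 = 13.1167
σ̂ = R̄ / d₂ = 13.1167 / 2.847 = 4.6072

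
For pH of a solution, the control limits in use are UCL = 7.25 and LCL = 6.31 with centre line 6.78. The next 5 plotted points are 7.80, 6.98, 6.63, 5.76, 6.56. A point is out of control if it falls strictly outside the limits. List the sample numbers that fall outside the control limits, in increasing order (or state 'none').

Compare each point to [6.31, 7.25]: sample 1 = 7.80 > UCL; sample 4 = 5.76 < LCL.

1, 4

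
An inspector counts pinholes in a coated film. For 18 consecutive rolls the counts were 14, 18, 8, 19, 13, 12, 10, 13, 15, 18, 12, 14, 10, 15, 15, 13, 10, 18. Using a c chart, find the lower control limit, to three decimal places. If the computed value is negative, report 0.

c̄ = (14 + 18 + 8 + 19 + 13 + 12 + 10 + 13 + 15 + 18 + 12 + 14 + 10 + 15 + 15 + 13 + 10 + 18) / 18 = 247 / 18 = 13.7222
LCL = c̄ − 3√c̄ = 13.7222 − 3 × 3.7044 = 2.6092

2.609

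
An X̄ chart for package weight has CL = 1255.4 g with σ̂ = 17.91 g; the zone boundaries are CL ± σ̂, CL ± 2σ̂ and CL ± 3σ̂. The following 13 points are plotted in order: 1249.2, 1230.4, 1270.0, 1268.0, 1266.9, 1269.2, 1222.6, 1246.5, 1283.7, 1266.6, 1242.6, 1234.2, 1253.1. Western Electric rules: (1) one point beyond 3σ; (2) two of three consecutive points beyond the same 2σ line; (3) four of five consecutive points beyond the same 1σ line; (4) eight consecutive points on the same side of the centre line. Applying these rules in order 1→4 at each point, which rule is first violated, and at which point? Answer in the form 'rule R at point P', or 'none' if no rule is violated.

none

Zone of each point (C = within 1σ̂, B = 1σ̂–2σ̂, A = 2σ̂–3σ̂, * = beyond 3σ̂; sign = side of CL): 1:-C, 2:-B, 3:+C, 4:+C, 5:+C, 6:+C, 7:-B, 8:-C, 9:+B, 10:+C, 11:-C, 12:-B, 13:-C
No rule fires across all 13 points.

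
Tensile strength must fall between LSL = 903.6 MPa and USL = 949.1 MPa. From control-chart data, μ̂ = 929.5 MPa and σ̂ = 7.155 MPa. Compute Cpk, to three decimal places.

Cpu = (USL − μ̂) / (3σ̂) = (949.1 − 929.5) / (3 × 7.155) = 0.9131; Cpl = (μ̂ − LSL) / (3σ̂) = (929.5 − 903.6) / (3 × 7.155) = 1.2066; Cpk = min(Cpu, Cpl) = 0.9131

0.913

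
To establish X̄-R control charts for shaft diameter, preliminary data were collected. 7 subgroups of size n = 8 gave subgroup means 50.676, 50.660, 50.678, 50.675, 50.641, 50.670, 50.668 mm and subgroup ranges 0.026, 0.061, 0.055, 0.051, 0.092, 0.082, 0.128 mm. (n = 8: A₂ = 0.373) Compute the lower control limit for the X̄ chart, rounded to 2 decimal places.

X̄̄ = (50.676 + 50.660 + 50.678 + 50.675 + 50.641 + 50.670 + 50.668) / 7 = 354.6680 / 7 = 50.6669
R̄ = (0.026 + 0.061 + 0.055 + 0.051 + 0.092 + 0.082 + 0.128) / 7 = 0.4950 / 7 = 0.0707
LCL = X̄̄ − A₂·R̄ = 50.6669 − 0.373 × 0.0707 = 50.6405

50.64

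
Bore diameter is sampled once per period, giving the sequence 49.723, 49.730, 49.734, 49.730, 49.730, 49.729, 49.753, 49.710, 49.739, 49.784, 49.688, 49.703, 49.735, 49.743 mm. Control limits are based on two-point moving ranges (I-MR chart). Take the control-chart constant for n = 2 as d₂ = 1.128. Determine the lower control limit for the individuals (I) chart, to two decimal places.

X̄ = (49.723 + 49.730 + 49.734 + 49.730 + 49.730 + 49.729 + 49.753 + 49.710 + 49.739 + 49.784 + 49.688 + 49.703 + 49.735 + 49.743) / 14 = 49.7308
Moving ranges: 0.007, 0.004, 0.004, 0.000, 0.001, 0.024, 0.043, 0.029, 0.045, 0.096, 0.015, 0.032, 0.008; M̄R̄ = 0.3080 / 13 = 0.0237
LCL = X̄ − 3·M̄R̄/d₂ = 49.7308 − 3 × 0.0237 / 1.128 = 49.6678

49.67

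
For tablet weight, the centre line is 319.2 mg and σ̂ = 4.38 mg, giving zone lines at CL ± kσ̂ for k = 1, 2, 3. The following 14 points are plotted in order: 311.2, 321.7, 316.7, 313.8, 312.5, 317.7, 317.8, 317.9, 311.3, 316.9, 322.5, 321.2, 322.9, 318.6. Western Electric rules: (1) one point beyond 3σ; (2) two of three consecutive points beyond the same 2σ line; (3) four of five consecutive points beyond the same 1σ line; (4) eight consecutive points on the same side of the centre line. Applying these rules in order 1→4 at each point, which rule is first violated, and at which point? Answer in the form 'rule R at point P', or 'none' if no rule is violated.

rule 4 at point 10

Zone of each point (C = within 1σ̂, B = 1σ̂–2σ̂, A = 2σ̂–3σ̂, * = beyond 3σ̂; sign = side of CL): 1:-B, 2:+C, 3:-C, 4:-B, 5:-B, 6:-C, 7:-C, 8:-C, 9:-B, 10:-C, 11:+C, 12:+C, 13:+C, 14:-C
Rule 4 (eight consecutive points on the same side of the centre line) is satisfied at point 10.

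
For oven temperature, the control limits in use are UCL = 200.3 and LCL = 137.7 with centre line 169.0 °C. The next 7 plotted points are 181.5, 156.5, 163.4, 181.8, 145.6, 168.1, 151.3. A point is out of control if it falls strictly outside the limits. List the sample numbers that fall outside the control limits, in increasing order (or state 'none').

none

All 7 points lie within [137.7, 200.3].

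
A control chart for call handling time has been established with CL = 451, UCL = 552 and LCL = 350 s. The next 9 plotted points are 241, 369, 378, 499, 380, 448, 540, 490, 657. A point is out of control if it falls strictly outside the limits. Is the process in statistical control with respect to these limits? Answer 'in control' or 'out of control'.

Compare each point to [350, 552]: sample 1 = 241 < LCL; sample 9 = 657 > UCL.

out of control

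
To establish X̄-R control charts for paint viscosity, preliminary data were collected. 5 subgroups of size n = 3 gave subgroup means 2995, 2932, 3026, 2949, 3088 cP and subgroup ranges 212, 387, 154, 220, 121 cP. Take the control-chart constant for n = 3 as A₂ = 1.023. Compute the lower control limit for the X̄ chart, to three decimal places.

2774.168

X̄̄ = (2995 + 2932 + 3026 + 2949 + 3088) / 5 = 14990.0000 / 5 = 2998.0000
R̄ = (212 + 387 + 154 + 220 + 121) / 5 = 1094.0000 / 5 = 218.8000
LCL = X̄̄ − A₂·R̄ = 2998.0000 − 1.023 × 218.8000 = 2774.1676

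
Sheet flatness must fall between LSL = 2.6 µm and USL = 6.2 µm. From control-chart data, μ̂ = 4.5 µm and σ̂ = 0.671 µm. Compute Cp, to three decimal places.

Cp = (USL − LSL) / (6σ̂) = (6.2 − 2.6) / (6 × 0.671) = 3.6000 / 4.0260 = 0.8942

0.894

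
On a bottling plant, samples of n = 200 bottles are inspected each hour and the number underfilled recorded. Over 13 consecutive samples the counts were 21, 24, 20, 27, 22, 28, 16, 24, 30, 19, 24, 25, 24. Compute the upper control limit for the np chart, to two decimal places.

p̄ = Σdᵢ / (k·n) = 304 / (13 × 200) = 0.11692
UCL = np̄ + 3·√(np̄(1−p̄)) = 23.3846 + 3 × √(23.3846×0.88308) = 23.3846 + 3 × 4.5443 = 37.0174

37.02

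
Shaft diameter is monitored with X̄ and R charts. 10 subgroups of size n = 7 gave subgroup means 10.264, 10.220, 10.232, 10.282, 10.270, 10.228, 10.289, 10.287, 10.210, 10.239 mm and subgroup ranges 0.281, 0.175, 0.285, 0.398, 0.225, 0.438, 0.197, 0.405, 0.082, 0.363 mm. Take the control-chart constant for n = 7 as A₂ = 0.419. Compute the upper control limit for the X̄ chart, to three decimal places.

10.371

X̄̄ = (10.264 + 10.220 + 10.232 + 10.282 + 10.270 + 10.228 + 10.289 + 10.287 + 10.210 + 10.239) / 10 = 102.5210 / 10 = 10.2521
R̄ = (0.281 + 0.175 + 0.285 + 0.398 + 0.225 + 0.438 + 0.197 + 0.405 + 0.082 + 0.363) / 10 = 2.8490 / 10 = 0.2849
UCL = X̄̄ + A₂·R̄ = 10.2521 + 0.419 × 0.2849 = 10.3715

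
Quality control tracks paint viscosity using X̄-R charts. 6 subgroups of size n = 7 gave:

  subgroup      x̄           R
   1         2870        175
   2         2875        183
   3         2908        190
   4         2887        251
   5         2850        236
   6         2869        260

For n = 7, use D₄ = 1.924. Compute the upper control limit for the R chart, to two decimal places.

415.26

R̄ = (175 + 183 + 190 + 251 + 236 + 260) / 6 = 1295.0000 / 6 = 215.8333
UCL_R = D₄·R̄ = 1.924 × 215.8333 = 415.2633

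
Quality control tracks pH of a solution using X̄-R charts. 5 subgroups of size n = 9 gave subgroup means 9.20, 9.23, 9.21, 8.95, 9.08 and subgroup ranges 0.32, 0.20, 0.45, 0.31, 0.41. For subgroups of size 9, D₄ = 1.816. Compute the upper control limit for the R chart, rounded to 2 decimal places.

R̄ = (0.32 + 0.20 + 0.45 + 0.31 + 0.41) / 5 = 1.6900 / 5 = 0.3380
UCL_R = D₄·R̄ = 1.816 × 0.3380 = 0.6138

0.61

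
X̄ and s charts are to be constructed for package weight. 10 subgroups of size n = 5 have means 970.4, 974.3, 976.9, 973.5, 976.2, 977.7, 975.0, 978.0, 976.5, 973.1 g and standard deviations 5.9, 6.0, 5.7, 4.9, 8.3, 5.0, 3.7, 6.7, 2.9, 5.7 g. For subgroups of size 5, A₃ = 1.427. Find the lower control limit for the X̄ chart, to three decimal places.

X̄̄ = (970.4 + 974.3 + 976.9 + 973.5 + 976.2 + 977.7 + 975.0 + 978.0 + 976.5 + 973.1) / 10 = 975.1600
s̄ = (5.9 + 6.0 + 5.7 + 4.9 + 8.3 + 5.0 + 3.7 + 6.7 + 2.9 + 5.7) / 10 = 5.4800
LCL = X̄̄ − A₃·s̄ = 975.1600 − 1.427 × 5.4800 = 967.3400

967.340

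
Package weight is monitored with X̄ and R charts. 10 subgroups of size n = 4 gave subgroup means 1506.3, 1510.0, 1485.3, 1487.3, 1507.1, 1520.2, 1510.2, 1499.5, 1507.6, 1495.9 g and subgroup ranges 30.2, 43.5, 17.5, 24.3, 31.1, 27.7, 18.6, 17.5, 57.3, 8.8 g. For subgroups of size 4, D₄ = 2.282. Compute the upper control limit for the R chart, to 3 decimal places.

R̄ = (30.2 + 43.5 + 17.5 + 24.3 + 31.1 + 27.7 + 18.6 + 17.5 + 57.3 + 8.8) / 10 = 276.5000 / 10 = 27.6500
UCL_R = D₄·R̄ = 2.282 × 27.6500 = 63.0973

63.097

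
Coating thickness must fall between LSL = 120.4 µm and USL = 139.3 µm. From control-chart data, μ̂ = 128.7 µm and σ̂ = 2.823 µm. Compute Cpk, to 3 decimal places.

0.980

Cpu = (USL − μ̂) / (3σ̂) = (139.3 − 128.7) / (3 × 2.823) = 1.2516; Cpl = (μ̂ − LSL) / (3σ̂) = (128.7 − 120.4) / (3 × 2.823) = 0.9800; Cpk = min(Cpu, Cpl) = 0.9800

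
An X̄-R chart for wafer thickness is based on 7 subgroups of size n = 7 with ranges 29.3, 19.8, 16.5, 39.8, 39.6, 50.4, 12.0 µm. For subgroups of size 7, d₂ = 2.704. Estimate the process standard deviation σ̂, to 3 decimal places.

R̄ = (29.3 + 19.8 + 16.5 + 39.8 + 39.6 + 50.4 + 12.0) / 7 = 29.6286
σ̂ = R̄ / d₂ = 29.6286 / 2.704 = 10.9573

10.957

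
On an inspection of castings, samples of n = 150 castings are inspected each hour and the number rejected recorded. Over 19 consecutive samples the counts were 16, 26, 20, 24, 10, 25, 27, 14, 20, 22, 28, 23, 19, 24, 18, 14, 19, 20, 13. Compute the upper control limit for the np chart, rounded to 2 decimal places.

p̄ = Σdᵢ / (k·n) = 382 / (19 × 150) = 0.13404
UCL = np̄ + 3·√(np̄(1−p̄)) = 20.1053 + 3 × √(20.1053×0.86596) = 20.1053 + 3 × 4.1726 = 32.6230

32.62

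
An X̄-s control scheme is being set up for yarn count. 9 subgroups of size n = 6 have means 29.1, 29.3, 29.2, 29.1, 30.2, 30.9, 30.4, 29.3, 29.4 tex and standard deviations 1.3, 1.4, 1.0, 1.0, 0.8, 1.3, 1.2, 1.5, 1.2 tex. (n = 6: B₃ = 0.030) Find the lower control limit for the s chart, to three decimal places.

s̄ = (1.3 + 1.4 + 1.0 + 1.0 + 0.8 + 1.3 + 1.2 + 1.5 + 1.2) / 9 = 1.1889
LCL_s = B₃·s̄ = 0.030 × 1.1889 = 0.0357

0.036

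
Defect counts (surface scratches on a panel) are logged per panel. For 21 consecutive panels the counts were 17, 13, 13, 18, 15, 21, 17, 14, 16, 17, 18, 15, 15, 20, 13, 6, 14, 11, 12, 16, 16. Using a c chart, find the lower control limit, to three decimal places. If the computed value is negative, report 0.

c̄ = (17 + 13 + 13 + 18 + 15 + 21 + 17 + 14 + 16 + 17 + 18 + 15 + 15 + 20 + 13 + 6 + 14 + 11 + 12 + 16 + 16) / 21 = 317 / 21 = 15.0952
LCL = c̄ − 3√c̄ = 15.0952 − 3 × 3.8853 = 3.4395

3.439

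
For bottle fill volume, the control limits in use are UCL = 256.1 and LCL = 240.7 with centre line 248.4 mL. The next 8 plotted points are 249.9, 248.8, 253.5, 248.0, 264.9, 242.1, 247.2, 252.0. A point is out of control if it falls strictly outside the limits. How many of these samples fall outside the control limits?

Compare each point to [240.7, 256.1]: sample 5 = 264.9 > UCL.

1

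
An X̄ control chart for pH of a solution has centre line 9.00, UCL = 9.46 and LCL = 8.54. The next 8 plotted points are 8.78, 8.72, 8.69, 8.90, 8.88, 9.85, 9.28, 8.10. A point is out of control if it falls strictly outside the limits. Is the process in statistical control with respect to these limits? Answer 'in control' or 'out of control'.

Compare each point to [8.54, 9.46]: sample 6 = 9.85 > UCL; sample 8 = 8.10 < LCL.

out of control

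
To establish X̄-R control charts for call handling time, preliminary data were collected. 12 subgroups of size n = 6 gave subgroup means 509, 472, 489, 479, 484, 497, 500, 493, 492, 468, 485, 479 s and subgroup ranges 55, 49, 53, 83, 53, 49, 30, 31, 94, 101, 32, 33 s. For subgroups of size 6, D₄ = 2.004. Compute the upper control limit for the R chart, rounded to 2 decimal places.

110.72

R̄ = (55 + 49 + 53 + 83 + 53 + 49 + 30 + 31 + 94 + 101 + 32 + 33) / 12 = 663.0000 / 12 = 55.2500
UCL_R = D₄·R̄ = 2.004 × 55.2500 = 110.7210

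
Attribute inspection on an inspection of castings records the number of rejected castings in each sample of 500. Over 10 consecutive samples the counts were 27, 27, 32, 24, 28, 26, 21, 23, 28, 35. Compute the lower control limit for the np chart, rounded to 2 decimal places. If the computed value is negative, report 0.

p̄ = Σdᵢ / (k·n) = 271 / (10 × 500) = 0.05420
LCL = np̄ − 3·√(np̄(1−p̄)) = 27.1000 − 3 × 5.0627 = 11.9118

11.91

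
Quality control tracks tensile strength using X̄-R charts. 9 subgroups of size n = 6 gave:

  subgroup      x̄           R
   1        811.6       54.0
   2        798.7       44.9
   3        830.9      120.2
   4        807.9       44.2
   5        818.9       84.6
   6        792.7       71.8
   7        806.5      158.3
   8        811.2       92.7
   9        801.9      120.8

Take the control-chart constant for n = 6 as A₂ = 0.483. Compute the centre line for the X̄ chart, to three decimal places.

X̄̄ = (811.6 + 798.7 + 830.9 + 807.9 + 818.9 + 792.7 + 806.5 + 811.2 + 801.9) / 9 = 7280.3000 / 9 = 808.9222
CL = X̄̄ = 808.9222

808.922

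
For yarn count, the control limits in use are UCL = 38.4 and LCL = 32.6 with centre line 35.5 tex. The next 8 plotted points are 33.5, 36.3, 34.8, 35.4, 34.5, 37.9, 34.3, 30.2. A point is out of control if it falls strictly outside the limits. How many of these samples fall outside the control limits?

1

Compare each point to [32.6, 38.4]: sample 8 = 30.2 < LCL.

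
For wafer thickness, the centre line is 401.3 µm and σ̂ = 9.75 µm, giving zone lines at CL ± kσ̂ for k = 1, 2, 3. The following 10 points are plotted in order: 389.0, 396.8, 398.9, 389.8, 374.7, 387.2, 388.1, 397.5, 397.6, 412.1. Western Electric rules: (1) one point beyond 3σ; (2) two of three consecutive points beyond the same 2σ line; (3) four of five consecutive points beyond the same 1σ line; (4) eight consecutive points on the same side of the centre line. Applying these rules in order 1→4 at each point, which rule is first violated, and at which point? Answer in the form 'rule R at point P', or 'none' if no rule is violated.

rule 3 at point 7

Zone of each point (C = within 1σ̂, B = 1σ̂–2σ̂, A = 2σ̂–3σ̂, * = beyond 3σ̂; sign = side of CL): 1:-B, 2:-C, 3:-C, 4:-B, 5:-A, 6:-B, 7:-B, 8:-C, 9:-C, 10:+B
Rule 3 (four of five consecutive points beyond the same 1σ limit) is satisfied at point 7.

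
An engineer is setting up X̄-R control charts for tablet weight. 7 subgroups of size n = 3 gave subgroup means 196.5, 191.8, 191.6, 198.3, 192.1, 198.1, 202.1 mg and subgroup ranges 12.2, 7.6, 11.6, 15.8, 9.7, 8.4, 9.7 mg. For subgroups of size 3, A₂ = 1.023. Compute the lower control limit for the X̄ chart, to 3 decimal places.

X̄̄ = (196.5 + 191.8 + 191.6 + 198.3 + 192.1 + 198.1 + 202.1) / 7 = 1370.5000 / 7 = 195.7857
R̄ = (12.2 + 7.6 + 11.6 + 15.8 + 9.7 + 8.4 + 9.7) / 7 = 75.0000 / 7 = 10.7143
LCL = X̄̄ − A₂·R̄ = 195.7857 − 1.023 × 10.7143 = 184.8250

184.825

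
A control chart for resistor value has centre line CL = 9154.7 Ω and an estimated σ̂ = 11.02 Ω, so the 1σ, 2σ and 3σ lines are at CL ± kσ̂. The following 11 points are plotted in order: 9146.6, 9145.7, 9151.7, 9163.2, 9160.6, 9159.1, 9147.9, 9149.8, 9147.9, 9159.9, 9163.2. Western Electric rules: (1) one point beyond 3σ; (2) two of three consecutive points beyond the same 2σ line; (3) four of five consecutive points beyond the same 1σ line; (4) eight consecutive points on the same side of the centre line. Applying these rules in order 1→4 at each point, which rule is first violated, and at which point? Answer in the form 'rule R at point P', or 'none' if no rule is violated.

Zone of each point (C = within 1σ̂, B = 1σ̂–2σ̂, A = 2σ̂–3σ̂, * = beyond 3σ̂; sign = side of CL): 1:-C, 2:-C, 3:-C, 4:+C, 5:+C, 6:+C, 7:-C, 8:-C, 9:-C, 10:+C, 11:+C
No rule fires across all 11 points.

none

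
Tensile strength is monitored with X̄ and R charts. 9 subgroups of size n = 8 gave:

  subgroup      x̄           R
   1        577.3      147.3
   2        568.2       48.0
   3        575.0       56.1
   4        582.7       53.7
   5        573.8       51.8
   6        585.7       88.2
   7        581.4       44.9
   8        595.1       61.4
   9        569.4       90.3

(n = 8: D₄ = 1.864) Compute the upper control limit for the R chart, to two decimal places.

R̄ = (147.3 + 48.0 + 56.1 + 53.7 + 51.8 + 88.2 + 44.9 + 61.4 + 90.3) / 9 = 641.7000 / 9 = 71.3000
UCL_R = D₄·R̄ = 1.864 × 71.3000 = 132.9032

132.90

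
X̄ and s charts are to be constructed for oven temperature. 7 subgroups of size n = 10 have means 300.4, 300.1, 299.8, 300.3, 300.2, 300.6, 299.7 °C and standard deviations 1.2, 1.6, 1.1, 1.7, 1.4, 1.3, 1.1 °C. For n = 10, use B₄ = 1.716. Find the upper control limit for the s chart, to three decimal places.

2.304

s̄ = (1.2 + 1.6 + 1.1 + 1.7 + 1.4 + 1.3 + 1.1) / 7 = 1.3429
UCL_s = B₄·s̄ = 1.716 × 1.3429 = 2.3043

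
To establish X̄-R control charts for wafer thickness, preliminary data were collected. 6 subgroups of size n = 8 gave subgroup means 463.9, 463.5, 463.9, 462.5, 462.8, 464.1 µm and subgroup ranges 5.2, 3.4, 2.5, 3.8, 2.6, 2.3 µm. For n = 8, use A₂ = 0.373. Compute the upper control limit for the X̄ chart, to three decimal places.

464.681

X̄̄ = (463.9 + 463.5 + 463.9 + 462.5 + 462.8 + 464.1) / 6 = 2780.7000 / 6 = 463.4500
R̄ = (5.2 + 3.4 + 2.5 + 3.8 + 2.6 + 2.3) / 6 = 19.8000 / 6 = 3.3000
UCL = X̄̄ + A₂·R̄ = 463.4500 + 0.373 × 3.3000 = 464.6809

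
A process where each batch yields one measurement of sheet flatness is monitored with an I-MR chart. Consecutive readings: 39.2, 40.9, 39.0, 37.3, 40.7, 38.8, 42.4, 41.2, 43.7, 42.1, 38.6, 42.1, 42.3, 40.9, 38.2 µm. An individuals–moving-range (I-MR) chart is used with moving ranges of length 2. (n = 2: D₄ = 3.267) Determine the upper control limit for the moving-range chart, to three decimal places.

7.187

Moving ranges: 1.7, 1.9, 1.7, 3.4, 1.9, 3.6, 1.2, 2.5, 1.6, 3.5, 3.5, 0.2, 1.4, 2.7; M̄R̄ = 30.8000 / 14 = 2.2000
UCL_MR = D₄·M̄R̄ = 3.267 × 2.2000 = 7.1874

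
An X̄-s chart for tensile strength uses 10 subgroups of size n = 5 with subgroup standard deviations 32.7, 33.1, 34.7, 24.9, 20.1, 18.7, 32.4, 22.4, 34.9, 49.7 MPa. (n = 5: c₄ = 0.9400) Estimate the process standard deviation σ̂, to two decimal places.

32.30

s̄ = (32.7 + 33.1 + 34.7 + 24.9 + 20.1 + 18.7 + 32.4 + 22.4 + 34.9 + 49.7) / 10 = 30.3600
σ̂ = s̄ / c₄ = 30.3600 / 0.9400 = 32.2979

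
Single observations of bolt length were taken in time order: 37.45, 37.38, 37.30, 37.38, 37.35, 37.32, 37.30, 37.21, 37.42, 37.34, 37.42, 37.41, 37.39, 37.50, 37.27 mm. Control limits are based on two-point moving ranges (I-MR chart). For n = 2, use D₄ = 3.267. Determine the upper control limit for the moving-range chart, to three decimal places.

Moving ranges: 0.07, 0.08, 0.08, 0.03, 0.03, 0.02, 0.09, 0.21, 0.08, 0.08, 0.01, 0.02, 0.11, 0.23; M̄R̄ = 1.1400 / 14 = 0.0814
UCL_MR = D₄·M̄R̄ = 3.267 × 0.0814 = 0.2660

0.266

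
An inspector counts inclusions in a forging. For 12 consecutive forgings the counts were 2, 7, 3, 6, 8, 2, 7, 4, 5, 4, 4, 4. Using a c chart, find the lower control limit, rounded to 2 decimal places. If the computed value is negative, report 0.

c̄ = (2 + 7 + 3 + 6 + 8 + 2 + 7 + 4 + 5 + 4 + 4 + 4) / 12 = 56 / 12 = 4.6667
LCL = c̄ − 3√c̄ = 4.6667 − 3 × 2.1602 = -1.8141 → 0 (cannot be negative)

0.00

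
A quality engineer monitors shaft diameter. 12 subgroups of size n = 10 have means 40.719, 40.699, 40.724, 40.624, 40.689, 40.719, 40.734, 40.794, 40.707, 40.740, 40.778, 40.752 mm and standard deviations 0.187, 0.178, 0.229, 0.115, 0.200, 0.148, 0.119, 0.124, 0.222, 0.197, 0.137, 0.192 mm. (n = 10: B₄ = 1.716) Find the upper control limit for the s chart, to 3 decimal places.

0.293

s̄ = (0.187 + 0.178 + 0.229 + 0.115 + 0.200 + 0.148 + 0.119 + 0.124 + 0.222 + 0.197 + 0.137 + 0.192) / 12 = 0.1707
UCL_s = B₄·s̄ = 1.716 × 0.1707 = 0.2929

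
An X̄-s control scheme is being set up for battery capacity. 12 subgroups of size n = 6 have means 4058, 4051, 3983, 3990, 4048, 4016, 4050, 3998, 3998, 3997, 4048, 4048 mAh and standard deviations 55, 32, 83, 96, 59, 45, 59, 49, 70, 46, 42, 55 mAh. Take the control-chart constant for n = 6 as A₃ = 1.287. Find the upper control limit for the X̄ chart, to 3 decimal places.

X̄̄ = (4058 + 4051 + 3983 + 3990 + 4048 + 4016 + 4050 + 3998 + 3998 + 3997 + 4048 + 4048) / 12 = 4023.7500
s̄ = (55 + 32 + 83 + 96 + 59 + 45 + 59 + 49 + 70 + 46 + 42 + 55) / 12 = 57.5833
UCL = X̄̄ + A₃·s̄ = 4023.7500 + 1.287 × 57.5833 = 4097.8597

4097.860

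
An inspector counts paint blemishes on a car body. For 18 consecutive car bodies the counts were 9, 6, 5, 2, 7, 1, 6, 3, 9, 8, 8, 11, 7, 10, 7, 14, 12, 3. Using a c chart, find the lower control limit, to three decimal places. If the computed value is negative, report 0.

c̄ = (9 + 6 + 5 + 2 + 7 + 1 + 6 + 3 + 9 + 8 + 8 + 11 + 7 + 10 + 7 + 14 + 12 + 3) / 18 = 128 / 18 = 7.1111
LCL = c̄ − 3√c̄ = 7.1111 − 3 × 2.6667 = -0.8889 → 0 (cannot be negative)

0.000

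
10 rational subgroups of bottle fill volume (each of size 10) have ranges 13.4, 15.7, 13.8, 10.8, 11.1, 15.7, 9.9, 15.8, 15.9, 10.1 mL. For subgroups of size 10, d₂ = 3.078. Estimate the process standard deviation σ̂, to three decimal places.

R̄ = (13.4 + 15.7 + 13.8 + 10.8 + 11.1 + 15.7 + 9.9 + 15.8 + 15.9 + 10.1) / 10 = 13.2200
σ̂ = R̄ / d₂ = 13.2200 / 3.078 = 4.2950

4.295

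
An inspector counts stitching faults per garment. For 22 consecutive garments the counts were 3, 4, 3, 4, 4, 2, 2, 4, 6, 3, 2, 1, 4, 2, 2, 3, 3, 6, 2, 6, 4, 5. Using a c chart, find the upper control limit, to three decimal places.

c̄ = (3 + 4 + 3 + 4 + 4 + 2 + 2 + 4 + 6 + 3 + 2 + 1 + 4 + 2 + 2 + 3 + 3 + 6 + 2 + 6 + 4 + 5) / 22 = 75 / 22 = 3.4091
UCL = c̄ + 3√c̄ = 3.4091 + 3 × √3.4091 = 3.4091 + 3 × 1.8464 = 8.9482

8.948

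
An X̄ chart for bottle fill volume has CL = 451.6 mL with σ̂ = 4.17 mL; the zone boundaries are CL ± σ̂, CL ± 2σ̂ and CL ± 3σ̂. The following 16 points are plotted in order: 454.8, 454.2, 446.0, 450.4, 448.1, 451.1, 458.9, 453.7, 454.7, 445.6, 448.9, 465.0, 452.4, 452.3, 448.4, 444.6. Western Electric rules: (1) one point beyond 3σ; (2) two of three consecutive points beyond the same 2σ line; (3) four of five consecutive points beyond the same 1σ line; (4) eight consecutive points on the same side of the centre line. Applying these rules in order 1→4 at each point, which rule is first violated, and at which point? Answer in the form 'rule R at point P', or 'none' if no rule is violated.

Zone of each point (C = within 1σ̂, B = 1σ̂–2σ̂, A = 2σ̂–3σ̂, * = beyond 3σ̂; sign = side of CL): 1:+C, 2:+C, 3:-B, 4:-C, 5:-C, 6:-C, 7:+B, 8:+C, 9:+C, 10:-B, 11:-C, 12:+*, 13:+C, 14:+C, 15:-C, 16:-B
Rule 1 (one point beyond the 3σ limits) is satisfied at point 12.

rule 1 at point 12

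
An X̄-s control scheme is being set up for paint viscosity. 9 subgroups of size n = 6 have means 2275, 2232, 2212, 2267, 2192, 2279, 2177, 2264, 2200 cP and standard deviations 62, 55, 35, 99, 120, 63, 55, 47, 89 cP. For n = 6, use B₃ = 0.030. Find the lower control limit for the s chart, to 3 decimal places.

s̄ = (62 + 55 + 35 + 99 + 120 + 63 + 55 + 47 + 89) / 9 = 69.4444
LCL_s = B₃·s̄ = 0.030 × 69.4444 = 2.0833

2.083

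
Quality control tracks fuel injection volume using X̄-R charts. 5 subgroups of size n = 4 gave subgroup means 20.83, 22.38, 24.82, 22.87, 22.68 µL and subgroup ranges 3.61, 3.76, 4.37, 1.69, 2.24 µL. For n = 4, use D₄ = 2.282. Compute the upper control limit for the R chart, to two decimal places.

7.15

R̄ = (3.61 + 3.76 + 4.37 + 1.69 + 2.24) / 5 = 15.6700 / 5 = 3.1340
UCL_R = D₄·R̄ = 2.282 × 3.1340 = 7.1518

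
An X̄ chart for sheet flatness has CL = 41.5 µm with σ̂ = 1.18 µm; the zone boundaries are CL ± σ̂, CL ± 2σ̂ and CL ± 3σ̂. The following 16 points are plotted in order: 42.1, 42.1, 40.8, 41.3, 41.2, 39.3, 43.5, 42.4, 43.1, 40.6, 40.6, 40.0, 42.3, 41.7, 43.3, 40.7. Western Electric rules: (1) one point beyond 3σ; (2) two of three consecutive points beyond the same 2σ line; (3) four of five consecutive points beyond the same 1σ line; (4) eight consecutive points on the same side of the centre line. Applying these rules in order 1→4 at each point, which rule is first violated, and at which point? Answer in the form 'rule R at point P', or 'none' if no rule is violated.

Zone of each point (C = within 1σ̂, B = 1σ̂–2σ̂, A = 2σ̂–3σ̂, * = beyond 3σ̂; sign = side of CL): 1:+C, 2:+C, 3:-C, 4:-C, 5:-C, 6:-B, 7:+B, 8:+C, 9:+B, 10:-C, 11:-C, 12:-B, 13:+C, 14:+C, 15:+B, 16:-C
No rule fires across all 16 points.

none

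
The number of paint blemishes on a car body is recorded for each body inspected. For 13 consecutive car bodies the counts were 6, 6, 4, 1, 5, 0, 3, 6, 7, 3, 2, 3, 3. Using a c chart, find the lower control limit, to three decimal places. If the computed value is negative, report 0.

c̄ = (6 + 6 + 4 + 1 + 5 + 0 + 3 + 6 + 7 + 3 + 2 + 3 + 3) / 13 = 49 / 13 = 3.7692
LCL = c̄ − 3√c̄ = 3.7692 − 3 × 1.9415 = -2.0551 → 0 (cannot be negative)

0.000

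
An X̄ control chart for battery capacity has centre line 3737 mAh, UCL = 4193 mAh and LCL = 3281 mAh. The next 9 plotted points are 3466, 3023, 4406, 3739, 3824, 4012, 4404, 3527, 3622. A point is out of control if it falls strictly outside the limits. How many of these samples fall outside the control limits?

Compare each point to [3281, 4193]: sample 2 = 3023 < LCL; sample 3 = 4406 > UCL; sample 7 = 4404 > UCL.

3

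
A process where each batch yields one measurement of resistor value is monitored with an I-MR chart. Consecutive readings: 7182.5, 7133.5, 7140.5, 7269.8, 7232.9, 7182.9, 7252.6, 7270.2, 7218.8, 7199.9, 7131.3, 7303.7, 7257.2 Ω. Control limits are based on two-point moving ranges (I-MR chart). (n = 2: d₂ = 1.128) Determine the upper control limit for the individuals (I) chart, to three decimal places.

X̄ = (7182.5 + 7133.5 + 7140.5 + 7269.8 + 7232.9 + 7182.9 + 7252.6 + 7270.2 + 7218.8 + 7199.9 + 7131.3 + 7303.7 + 7257.2) / 13 = 7213.5231
Moving ranges: 49.0, 7.0, 129.3, 36.9, 50.0, 69.7, 17.6, 51.4, 18.9, 68.6, 172.4, 46.5; M̄R̄ = 717.3000 / 12 = 59.7750
UCL = X̄ + 3·M̄R̄/d₂ = 7213.5231 + 3 × 59.7750 / 1.128 = 7372.4991

7372.499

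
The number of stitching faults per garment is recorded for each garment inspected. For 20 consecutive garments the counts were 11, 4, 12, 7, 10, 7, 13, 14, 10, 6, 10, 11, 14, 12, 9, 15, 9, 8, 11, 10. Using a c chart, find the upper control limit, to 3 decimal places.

19.708

c̄ = (11 + 4 + 12 + 7 + 10 + 7 + 13 + 14 + 10 + 6 + 10 + 11 + 14 + 12 + 9 + 15 + 9 + 8 + 11 + 10) / 20 = 203 / 20 = 10.1500
UCL = c̄ + 3√c̄ = 10.1500 + 3 × √10.1500 = 10.1500 + 3 × 3.1859 = 19.7077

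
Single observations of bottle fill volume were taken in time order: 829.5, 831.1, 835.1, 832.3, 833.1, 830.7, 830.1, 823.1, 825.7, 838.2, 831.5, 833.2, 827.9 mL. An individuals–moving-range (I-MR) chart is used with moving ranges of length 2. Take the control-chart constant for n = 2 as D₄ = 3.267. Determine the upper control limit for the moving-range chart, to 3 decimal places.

Moving ranges: 1.6, 4.0, 2.8, 0.8, 2.4, 0.6, 7.0, 2.6, 12.5, 6.7, 1.7, 5.3; M̄R̄ = 48.0000 / 12 = 4.0000
UCL_MR = D₄·M̄R̄ = 3.267 × 4.0000 = 13.0680

13.068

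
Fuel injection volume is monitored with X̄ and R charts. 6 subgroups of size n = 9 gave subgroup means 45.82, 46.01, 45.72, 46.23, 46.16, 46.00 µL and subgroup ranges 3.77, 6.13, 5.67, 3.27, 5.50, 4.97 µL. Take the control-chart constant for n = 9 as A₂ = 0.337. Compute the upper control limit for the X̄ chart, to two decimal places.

47.64

X̄̄ = (45.82 + 46.01 + 45.72 + 46.23 + 46.16 + 46.00) / 6 = 275.9400 / 6 = 45.9900
R̄ = (3.77 + 6.13 + 5.67 + 3.27 + 5.50 + 4.97) / 6 = 29.3100 / 6 = 4.8850
UCL = X̄̄ + A₂·R̄ = 45.9900 + 0.337 × 4.8850 = 47.6362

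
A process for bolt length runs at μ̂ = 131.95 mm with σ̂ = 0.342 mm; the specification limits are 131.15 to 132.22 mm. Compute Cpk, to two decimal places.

0.26

Cpu = (USL − μ̂) / (3σ̂) = (132.22 − 131.95) / (3 × 0.342) = 0.2632; Cpl = (μ̂ − LSL) / (3σ̂) = (131.95 − 131.15) / (3 × 0.342) = 0.7797; Cpk = min(Cpu, Cpl) = 0.2632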